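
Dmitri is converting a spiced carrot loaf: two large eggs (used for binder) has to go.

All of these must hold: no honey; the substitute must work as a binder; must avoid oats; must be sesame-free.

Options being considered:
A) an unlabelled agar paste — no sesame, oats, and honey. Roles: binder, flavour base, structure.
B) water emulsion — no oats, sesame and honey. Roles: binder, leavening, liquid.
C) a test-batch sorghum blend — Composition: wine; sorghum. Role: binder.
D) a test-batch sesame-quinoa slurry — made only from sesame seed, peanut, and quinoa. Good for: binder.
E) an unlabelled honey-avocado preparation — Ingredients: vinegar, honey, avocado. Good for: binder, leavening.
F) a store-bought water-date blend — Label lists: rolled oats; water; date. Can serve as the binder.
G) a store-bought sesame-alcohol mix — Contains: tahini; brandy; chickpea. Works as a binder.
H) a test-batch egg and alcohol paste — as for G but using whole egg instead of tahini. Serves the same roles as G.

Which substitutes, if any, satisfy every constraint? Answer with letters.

A, B, C, H

A: no honey, no sesame — keep
B: works as a binder, no sesame, no honey — keep
C: only wine and sorghum; none excluded — keep
D: has sesame seed, so not sesame-free — out
E: has honey, so not honey-free — reject
F: has rolled oats, so not oat-free — no
G: has tahini, so not sesame-free — out
H: no sesame, no honey — valid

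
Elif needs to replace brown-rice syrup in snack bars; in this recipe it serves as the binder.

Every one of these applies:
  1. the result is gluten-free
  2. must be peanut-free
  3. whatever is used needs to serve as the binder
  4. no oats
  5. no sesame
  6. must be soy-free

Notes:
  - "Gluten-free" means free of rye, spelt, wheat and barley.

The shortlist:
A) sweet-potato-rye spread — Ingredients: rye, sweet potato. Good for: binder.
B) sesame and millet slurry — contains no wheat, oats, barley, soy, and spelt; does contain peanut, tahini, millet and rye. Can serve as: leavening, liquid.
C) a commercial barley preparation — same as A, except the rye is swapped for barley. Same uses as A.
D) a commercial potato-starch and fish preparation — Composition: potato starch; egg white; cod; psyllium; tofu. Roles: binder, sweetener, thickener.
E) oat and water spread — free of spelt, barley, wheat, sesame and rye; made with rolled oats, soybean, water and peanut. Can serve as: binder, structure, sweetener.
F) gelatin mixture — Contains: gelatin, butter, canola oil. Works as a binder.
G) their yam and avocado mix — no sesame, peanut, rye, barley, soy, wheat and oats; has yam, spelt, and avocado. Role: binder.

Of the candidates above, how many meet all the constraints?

1

A: has rye, so not gluten-free — reject
B: not usable as a binder; has rye, so not gluten-free (and 2 more) — no
C: has barley, so not gluten-free — out
D: has tofu, so not soy-free — reject
E: has peanut, so not peanut-free; has soybean, so not soy-free (and 1 more) — reject
F: works as a binder, gluten-free, no soy — keep
G: has spelt, so not gluten-free — no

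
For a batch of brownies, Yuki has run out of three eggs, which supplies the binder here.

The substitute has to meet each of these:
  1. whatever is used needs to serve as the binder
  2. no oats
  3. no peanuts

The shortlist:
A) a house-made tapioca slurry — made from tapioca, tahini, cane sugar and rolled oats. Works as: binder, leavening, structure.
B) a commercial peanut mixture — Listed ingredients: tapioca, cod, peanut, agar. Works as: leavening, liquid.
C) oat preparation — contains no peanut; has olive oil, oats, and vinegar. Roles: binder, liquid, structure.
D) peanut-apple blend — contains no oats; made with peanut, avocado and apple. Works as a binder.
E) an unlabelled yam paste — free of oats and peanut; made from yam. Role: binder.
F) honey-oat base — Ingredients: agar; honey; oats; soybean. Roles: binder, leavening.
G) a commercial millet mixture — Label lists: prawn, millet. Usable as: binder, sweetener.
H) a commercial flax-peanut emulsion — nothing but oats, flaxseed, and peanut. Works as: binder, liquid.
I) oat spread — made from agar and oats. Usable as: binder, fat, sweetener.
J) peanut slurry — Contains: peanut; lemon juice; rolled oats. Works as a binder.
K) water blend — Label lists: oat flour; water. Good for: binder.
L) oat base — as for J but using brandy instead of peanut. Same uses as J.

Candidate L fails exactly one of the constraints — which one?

oat-free

usable as a binder: satisfied
oat-free: has rolled oats — fails
peanut-free: satisfied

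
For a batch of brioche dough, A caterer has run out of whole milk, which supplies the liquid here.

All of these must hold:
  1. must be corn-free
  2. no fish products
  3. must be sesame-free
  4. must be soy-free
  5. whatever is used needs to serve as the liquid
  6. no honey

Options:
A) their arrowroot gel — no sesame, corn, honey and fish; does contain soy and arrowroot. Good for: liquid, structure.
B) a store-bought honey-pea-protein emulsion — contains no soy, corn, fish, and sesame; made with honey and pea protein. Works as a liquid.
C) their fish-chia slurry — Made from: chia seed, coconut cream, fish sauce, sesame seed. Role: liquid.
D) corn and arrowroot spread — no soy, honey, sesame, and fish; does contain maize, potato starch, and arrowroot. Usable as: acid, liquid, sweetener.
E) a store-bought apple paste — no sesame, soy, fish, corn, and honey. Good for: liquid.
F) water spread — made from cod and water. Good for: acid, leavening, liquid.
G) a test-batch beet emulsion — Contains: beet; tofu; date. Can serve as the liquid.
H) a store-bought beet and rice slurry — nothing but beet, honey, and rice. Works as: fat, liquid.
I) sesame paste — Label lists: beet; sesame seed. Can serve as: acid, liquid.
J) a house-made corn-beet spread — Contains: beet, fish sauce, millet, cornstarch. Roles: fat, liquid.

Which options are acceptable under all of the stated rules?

E

A: has soy, so not soy-free — no
B: has honey, so not honey-free — no
C: has sesame seed, so not sesame-free; has fish sauce, so not fish-free — reject
D: has maize, so not corn-free — no
E: every rule checks out — valid
F: has cod, so not fish-free — no
G: has tofu, so not soy-free — out
H: has honey, so not honey-free — reject
I: has sesame seed, so not sesame-free — out
J: has cornstarch, so not corn-free; has fish sauce, so not fish-free — out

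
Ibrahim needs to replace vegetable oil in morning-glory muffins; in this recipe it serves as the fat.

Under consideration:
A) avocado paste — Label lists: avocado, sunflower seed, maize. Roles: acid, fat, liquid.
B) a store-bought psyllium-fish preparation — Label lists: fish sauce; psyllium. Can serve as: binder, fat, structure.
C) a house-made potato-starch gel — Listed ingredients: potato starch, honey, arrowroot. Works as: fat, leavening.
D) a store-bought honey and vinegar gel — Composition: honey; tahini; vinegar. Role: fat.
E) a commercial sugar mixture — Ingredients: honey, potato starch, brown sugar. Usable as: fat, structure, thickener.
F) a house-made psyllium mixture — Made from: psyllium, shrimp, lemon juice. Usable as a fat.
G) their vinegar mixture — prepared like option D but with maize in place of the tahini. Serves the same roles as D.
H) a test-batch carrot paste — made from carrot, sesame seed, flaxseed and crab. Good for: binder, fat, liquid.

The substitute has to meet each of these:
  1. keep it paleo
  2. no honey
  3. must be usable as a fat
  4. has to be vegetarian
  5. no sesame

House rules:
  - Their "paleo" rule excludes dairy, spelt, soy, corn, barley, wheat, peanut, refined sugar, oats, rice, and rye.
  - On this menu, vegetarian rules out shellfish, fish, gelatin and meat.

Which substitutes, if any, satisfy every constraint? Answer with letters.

A: has maize, so not paleo — no
B: has fish sauce, so not vegetarian — reject
C: has honey, so not honey-free — out
D: has honey, so not honey-free; has tahini, so not sesame-free — reject
E: has brown sugar, so not paleo; has honey, so not honey-free — reject
F: has shrimp, so not vegetarian — no
G: has maize, so not paleo; has honey, so not honey-free — reject
H: has crab, so not vegetarian; has sesame seed, so not sesame-free — reject

none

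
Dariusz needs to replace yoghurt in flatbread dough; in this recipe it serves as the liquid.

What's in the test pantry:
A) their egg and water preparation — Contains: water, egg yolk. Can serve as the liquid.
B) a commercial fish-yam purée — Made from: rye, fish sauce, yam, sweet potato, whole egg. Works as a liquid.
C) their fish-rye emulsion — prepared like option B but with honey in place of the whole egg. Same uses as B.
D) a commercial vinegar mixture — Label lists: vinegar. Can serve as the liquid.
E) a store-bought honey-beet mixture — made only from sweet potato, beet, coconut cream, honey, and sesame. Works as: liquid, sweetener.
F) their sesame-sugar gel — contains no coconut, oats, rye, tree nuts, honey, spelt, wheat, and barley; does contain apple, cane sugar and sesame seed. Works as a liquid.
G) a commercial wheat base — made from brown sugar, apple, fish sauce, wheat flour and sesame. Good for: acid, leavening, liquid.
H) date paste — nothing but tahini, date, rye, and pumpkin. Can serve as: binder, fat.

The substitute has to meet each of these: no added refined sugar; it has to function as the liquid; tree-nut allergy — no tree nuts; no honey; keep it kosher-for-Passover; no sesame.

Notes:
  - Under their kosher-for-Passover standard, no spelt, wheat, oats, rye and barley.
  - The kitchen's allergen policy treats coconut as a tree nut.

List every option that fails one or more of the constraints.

A: only egg yolk and water; none excluded — keep
B: has rye, so not kosher-for-Passover — out
C: has rye, so not kosher-for-Passover; has honey, so not honey-free — out
D: works as a liquid, no refined sugar, no sesame — valid
E: has honey, so not honey-free; has coconut cream, so not tree-nut-free (and 1 more) — reject
F: has cane sugar, so not no-added-sugar; has sesame seed, so not sesame-free — out
G: has wheat flour, so not kosher-for-Passover; has brown sugar, so not no-added-sugar (and 1 more) — out
H: not usable as a liquid; has rye, so not kosher-for-Passover (and 1 more) — no

B, C, E, F, G, H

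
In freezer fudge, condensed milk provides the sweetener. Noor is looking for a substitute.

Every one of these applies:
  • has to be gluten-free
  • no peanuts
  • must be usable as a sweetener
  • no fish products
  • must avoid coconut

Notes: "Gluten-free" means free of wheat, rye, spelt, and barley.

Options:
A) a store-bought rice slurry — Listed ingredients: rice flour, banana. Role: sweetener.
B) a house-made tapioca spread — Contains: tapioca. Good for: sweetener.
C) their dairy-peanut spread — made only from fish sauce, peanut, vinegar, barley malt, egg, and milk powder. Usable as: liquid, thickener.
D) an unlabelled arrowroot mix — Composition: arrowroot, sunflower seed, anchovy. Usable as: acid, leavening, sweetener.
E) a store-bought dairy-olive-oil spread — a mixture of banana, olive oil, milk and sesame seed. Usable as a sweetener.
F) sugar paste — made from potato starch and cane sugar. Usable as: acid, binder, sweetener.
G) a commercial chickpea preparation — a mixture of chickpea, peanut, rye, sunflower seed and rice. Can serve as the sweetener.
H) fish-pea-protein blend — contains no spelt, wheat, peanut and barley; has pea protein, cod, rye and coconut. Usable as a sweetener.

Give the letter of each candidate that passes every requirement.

A, B, E, F

A: works as a sweetener, no coconut, gluten-free — valid
B: only tapioca; none excluded — valid
C: not usable as a sweetener; has barley malt, so not gluten-free (and 2 more) — reject
D: has anchovy, so not fish-free — no
E: all constraints satisfied — valid
F: only cane sugar and potato starch; none excluded — valid
G: has rye, so not gluten-free; has peanut, so not peanut-free — out
H: has rye, so not gluten-free; has cod, so not fish-free (and 1 more) — reject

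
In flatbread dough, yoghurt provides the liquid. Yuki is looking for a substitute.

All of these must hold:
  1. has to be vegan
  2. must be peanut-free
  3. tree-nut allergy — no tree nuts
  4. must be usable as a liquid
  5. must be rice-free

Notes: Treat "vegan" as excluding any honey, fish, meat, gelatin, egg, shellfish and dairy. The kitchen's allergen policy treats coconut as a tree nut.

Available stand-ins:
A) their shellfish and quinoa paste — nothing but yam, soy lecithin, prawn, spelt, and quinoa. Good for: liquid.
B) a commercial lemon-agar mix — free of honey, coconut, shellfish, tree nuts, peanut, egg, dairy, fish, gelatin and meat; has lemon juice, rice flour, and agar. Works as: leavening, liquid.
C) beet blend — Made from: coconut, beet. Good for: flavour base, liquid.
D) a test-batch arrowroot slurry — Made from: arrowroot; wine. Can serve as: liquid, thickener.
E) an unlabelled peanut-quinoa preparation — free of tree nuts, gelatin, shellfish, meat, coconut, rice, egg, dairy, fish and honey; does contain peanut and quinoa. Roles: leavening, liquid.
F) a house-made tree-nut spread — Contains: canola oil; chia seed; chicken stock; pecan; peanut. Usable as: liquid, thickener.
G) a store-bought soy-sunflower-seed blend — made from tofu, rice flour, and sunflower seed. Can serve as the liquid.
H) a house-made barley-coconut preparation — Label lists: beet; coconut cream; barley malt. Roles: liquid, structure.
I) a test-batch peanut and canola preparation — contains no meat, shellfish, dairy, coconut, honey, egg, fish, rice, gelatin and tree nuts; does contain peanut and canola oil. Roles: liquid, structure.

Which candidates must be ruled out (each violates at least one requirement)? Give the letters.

A, B, C, E, F, G, H, I

A: has prawn, so not vegan — no
B: has rice flour, so not rice-free — no
C: has coconut, so not tree-nut-free — no
D: only wine and arrowroot; none excluded — OK
E: has peanut, so not peanut-free — out
F: has chicken stock, so not vegan; has pecan, so not tree-nut-free (and 1 more) — no
G: has rice flour, so not rice-free — no
H: has coconut cream, so not tree-nut-free — no
I: has peanut, so not peanut-free — out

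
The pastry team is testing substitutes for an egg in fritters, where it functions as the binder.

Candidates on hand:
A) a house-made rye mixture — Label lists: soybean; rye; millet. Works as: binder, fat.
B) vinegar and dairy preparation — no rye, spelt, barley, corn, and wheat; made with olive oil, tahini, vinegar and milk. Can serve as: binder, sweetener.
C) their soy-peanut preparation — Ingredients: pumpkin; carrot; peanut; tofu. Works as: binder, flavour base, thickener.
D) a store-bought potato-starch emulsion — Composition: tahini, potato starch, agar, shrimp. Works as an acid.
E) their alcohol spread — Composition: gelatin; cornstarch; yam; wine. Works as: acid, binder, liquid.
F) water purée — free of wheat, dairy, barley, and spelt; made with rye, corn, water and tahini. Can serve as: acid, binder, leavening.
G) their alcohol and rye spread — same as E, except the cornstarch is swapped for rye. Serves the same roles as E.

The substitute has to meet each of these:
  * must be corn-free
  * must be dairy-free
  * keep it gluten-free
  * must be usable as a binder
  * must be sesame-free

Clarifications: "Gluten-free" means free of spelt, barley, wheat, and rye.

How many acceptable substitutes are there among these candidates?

1

A: has rye, so not gluten-free — reject
B: has milk, so not dairy-free; has tahini, so not sesame-free — reject
C: works as a binder, no corn, no sesame — keep
D: not usable as a binder; has tahini, so not sesame-free — out
E: has cornstarch, so not corn-free — reject
F: has rye, so not gluten-free; has tahini, so not sesame-free (and 1 more) — reject
G: has rye, so not gluten-free — reject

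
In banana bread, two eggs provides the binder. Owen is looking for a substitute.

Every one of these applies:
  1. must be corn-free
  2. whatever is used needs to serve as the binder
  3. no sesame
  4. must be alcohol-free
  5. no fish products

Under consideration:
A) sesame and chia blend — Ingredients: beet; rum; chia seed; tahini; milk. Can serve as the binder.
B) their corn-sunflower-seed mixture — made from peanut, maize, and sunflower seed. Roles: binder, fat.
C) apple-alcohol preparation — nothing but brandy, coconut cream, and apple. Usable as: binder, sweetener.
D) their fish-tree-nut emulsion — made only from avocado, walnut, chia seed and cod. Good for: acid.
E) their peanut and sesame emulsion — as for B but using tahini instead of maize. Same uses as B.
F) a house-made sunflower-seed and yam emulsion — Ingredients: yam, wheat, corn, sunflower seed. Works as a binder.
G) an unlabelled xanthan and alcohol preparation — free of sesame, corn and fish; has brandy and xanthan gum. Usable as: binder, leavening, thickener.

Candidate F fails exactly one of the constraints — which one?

corn-free

usable as a binder: satisfied
sesame-free: satisfied
corn-free: has corn — fails
alcohol-free: satisfied
fish-free: satisfied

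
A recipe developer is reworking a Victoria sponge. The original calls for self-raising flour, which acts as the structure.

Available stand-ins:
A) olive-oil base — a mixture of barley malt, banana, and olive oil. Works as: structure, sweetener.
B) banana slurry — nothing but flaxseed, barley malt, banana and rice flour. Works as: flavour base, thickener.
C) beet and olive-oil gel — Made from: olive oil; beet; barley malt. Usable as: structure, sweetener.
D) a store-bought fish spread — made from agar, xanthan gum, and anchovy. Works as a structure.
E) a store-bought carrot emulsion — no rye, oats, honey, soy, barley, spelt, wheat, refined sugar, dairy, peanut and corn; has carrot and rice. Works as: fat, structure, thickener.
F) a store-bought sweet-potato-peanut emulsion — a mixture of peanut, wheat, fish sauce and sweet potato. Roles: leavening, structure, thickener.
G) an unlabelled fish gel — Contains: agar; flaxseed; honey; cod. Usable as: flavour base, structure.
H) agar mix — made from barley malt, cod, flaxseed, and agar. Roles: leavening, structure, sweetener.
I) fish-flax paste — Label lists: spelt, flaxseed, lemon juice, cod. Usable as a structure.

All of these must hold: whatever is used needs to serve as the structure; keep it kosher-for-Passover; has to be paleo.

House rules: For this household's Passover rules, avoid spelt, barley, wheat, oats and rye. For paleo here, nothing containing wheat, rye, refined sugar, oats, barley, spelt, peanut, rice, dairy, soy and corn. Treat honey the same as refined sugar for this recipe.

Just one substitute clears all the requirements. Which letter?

D

A: has barley malt, so not kosher-for-Passover; has barley malt, so not paleo — out
B: not usable as a structure; has barley malt, so not kosher-for-Passover (and 1 more) — reject
C: has barley malt, so not kosher-for-Passover; has barley malt, so not paleo — reject
D: paleo, kosher-for-Passover — OK
E: has rice, so not paleo — out
F: has wheat, so not kosher-for-Passover; has peanut, so not paleo — out
G: has honey, so not paleo — out
H: has barley malt, so not kosher-for-Passover; has barley malt, so not paleo — reject
I: has spelt, so not kosher-for-Passover; has spelt, so not paleo — out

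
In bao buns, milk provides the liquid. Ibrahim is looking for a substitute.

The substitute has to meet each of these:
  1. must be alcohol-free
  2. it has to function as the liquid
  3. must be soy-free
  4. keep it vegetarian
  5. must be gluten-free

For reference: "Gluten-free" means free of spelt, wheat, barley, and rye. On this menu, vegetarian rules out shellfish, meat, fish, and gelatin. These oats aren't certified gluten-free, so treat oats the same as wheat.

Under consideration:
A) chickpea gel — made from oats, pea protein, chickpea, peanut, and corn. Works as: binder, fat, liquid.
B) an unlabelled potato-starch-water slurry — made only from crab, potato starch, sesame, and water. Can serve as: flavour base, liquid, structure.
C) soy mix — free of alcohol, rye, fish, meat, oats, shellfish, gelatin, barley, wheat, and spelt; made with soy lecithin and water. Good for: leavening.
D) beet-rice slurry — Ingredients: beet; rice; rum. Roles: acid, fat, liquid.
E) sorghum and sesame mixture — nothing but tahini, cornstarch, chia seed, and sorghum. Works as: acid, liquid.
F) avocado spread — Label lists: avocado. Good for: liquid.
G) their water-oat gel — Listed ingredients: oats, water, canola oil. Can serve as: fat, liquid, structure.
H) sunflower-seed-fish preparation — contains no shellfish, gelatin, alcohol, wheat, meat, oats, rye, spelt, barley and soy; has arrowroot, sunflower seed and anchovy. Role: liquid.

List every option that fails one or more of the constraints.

A: has oats, so not gluten-free — reject
B: has crab, so not vegetarian — reject
C: not usable as a liquid; has soy lecithin, so not soy-free — no
D: has rum, so not alcohol-free — reject
E: every rule checks out — valid
F: all constraints satisfied — keep
G: has oats, so not gluten-free — reject
H: has anchovy, so not vegetarian — out

A, B, C, D, G, H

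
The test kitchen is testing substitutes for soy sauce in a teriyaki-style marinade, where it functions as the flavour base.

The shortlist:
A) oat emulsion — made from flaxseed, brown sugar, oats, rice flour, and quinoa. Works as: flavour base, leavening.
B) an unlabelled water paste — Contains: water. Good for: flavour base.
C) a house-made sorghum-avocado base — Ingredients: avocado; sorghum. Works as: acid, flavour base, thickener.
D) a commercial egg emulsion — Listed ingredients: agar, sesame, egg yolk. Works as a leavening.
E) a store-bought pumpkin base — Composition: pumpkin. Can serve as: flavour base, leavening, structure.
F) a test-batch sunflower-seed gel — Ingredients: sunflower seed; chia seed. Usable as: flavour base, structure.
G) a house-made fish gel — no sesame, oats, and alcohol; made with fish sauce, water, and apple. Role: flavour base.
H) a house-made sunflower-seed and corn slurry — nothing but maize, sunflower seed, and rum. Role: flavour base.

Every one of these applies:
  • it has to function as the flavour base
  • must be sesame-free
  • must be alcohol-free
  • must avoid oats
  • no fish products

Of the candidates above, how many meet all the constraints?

4

A: has oats, so not oat-free — out
B: works as a flavour base, no alcohol, no oats — OK
C: only sorghum and avocado; none excluded — keep
D: not usable as a flavour base; has sesame, so not sesame-free — reject
E: nothing on the exclusion list — keep
F: every rule checks out — keep
G: has fish sauce, so not fish-free — out
H: has rum, so not alcohol-free — reject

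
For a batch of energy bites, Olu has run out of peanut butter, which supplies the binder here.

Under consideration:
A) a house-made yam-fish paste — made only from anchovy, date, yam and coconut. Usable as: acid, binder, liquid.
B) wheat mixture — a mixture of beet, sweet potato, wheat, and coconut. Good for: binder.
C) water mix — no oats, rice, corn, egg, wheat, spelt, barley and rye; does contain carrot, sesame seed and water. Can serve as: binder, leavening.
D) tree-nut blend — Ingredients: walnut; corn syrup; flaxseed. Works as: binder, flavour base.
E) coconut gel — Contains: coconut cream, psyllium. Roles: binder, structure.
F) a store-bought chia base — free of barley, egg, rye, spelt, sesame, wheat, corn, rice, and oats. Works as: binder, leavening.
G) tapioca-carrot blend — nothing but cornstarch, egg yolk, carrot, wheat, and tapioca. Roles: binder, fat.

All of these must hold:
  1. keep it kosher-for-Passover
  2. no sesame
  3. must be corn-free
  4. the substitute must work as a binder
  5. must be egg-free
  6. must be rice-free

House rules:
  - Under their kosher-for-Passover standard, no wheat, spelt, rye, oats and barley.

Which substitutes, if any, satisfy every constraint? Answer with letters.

A: no egg, no corn — valid
B: has wheat, so not kosher-for-Passover — no
C: has sesame seed, so not sesame-free — no
D: has corn syrup, so not corn-free — no
E: no rice, no corn — keep
F: works as a binder, kosher-for-Passover, no rice — OK
G: has wheat, so not kosher-for-Passover; has cornstarch, so not corn-free (and 1 more) — reject

A, E, F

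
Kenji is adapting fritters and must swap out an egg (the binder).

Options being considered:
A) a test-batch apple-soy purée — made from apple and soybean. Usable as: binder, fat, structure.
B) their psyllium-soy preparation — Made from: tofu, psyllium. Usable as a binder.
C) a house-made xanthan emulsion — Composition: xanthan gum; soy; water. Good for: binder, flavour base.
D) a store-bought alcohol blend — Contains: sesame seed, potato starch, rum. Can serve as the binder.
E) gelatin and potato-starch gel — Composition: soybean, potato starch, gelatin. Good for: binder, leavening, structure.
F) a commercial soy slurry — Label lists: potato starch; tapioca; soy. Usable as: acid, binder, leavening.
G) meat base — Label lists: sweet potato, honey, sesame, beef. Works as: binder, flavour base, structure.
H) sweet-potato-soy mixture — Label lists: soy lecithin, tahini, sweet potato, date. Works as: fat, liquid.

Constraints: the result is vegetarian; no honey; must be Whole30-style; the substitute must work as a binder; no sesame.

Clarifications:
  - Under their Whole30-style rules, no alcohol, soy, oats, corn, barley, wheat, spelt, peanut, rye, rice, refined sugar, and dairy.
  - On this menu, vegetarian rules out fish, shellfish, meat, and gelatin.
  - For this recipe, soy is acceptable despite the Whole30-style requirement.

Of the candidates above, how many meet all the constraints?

A: soy is permitted under the Whole30-style carve-out; nothing else excluded — OK
B: soy is permitted under the Whole30-style carve-out; nothing else excluded — valid
C: soy is permitted under the Whole30-style carve-out; nothing else excluded — keep
D: has rum, so not Whole30-style; has sesame seed, so not sesame-free — no
E: has gelatin, so not vegetarian — out
F: soy is permitted under the Whole30-style carve-out; nothing else excluded — keep
G: has beef, so not vegetarian; has honey, so not honey-free (and 1 more) — out
H: not usable as a binder; has tahini, so not sesame-free — reject

4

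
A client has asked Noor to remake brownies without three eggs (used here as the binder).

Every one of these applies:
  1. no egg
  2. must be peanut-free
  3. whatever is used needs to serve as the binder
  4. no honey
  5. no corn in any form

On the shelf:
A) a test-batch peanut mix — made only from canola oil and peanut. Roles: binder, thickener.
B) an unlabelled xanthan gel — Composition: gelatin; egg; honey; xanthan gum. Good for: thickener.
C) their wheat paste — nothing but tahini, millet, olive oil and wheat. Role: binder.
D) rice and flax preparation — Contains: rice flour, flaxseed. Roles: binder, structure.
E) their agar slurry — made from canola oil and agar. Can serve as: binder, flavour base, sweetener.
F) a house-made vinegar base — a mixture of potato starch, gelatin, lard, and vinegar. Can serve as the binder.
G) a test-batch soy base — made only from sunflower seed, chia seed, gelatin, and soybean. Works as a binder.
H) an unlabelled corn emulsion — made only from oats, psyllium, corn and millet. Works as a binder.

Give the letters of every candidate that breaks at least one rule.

A, B, H

A: has peanut, so not peanut-free — reject
B: not usable as a binder; has egg, so not egg-free (and 1 more) — out
C: tahini and wheat etc. — none of it excluded — valid
D: works as a binder, no honey, no egg — OK
E: only agar and canola oil; none excluded — OK
F: all constraints satisfied — keep
G: nothing on the exclusion list — OK
H: has corn, so not corn-free — reject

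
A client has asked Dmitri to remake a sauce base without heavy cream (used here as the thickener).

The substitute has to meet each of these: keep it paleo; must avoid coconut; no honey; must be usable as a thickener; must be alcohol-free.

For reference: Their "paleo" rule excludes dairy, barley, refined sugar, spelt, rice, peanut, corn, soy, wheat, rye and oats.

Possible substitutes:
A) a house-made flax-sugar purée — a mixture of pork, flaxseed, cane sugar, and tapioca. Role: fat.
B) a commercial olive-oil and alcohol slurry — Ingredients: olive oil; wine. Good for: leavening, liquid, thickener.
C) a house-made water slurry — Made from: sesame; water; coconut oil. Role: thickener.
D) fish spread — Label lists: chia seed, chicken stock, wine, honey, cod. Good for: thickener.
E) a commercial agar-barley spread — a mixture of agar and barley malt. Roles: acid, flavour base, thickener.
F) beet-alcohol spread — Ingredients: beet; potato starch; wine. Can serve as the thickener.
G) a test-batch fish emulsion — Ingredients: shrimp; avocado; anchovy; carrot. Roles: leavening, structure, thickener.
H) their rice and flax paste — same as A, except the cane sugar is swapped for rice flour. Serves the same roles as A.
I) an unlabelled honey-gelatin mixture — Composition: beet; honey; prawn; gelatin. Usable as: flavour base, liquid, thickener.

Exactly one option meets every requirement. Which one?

G

A: not usable as a thickener; has cane sugar, so not paleo — no
B: has wine, so not alcohol-free — reject
C: has coconut oil, so not coconut-free — out
D: has wine, so not alcohol-free; has honey, so not honey-free — reject
E: has barley malt, so not paleo — reject
F: has wine, so not alcohol-free — no
G: every rule checks out — OK
H: not usable as a thickener; has rice flour, so not paleo — reject
I: has honey, so not honey-free — no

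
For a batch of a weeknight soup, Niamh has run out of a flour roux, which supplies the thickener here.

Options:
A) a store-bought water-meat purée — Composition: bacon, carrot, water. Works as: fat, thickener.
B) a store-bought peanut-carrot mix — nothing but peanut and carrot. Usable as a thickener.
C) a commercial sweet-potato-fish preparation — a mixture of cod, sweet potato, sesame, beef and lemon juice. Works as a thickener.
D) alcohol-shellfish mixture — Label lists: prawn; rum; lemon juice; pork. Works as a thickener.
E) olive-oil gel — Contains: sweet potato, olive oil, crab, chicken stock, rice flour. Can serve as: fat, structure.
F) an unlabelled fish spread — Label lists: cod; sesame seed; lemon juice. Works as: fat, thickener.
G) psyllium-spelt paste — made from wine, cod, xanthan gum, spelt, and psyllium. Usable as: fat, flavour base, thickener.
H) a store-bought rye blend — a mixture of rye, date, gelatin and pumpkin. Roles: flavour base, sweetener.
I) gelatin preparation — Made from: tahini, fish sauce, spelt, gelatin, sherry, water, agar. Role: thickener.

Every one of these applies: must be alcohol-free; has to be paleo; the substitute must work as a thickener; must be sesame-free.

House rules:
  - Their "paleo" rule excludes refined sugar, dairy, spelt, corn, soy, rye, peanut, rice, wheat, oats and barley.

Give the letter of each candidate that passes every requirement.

A: only bacon, carrot, and water; none excluded — valid
B: has peanut, so not paleo — reject
C: has sesame, so not sesame-free — no
D: has rum, so not alcohol-free — no
E: not usable as a thickener; has rice flour, so not paleo — reject
F: has sesame seed, so not sesame-free — out
G: has spelt, so not paleo; has wine, so not alcohol-free — out
H: not usable as a thickener; has rye, so not paleo — out
I: has spelt, so not paleo; has tahini, so not sesame-free (and 1 more) — reject

A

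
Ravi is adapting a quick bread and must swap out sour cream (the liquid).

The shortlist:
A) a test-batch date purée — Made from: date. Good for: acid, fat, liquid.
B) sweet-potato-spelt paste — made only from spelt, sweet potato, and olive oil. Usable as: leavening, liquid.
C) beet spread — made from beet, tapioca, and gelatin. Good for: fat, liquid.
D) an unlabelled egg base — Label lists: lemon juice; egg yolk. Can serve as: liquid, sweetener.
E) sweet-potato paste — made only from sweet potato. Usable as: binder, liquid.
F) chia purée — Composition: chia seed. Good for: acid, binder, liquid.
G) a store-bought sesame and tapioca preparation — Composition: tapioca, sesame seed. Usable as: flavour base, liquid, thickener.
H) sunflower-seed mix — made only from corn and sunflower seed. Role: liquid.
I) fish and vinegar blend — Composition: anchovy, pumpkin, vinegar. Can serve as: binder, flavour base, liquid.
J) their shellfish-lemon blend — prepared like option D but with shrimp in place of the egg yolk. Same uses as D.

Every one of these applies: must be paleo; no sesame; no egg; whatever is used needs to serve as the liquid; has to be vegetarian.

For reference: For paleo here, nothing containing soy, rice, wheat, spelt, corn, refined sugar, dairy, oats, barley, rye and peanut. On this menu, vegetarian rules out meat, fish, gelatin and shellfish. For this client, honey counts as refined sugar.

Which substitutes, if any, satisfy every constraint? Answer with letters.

A, E, F

A: works as a liquid, no egg, paleo — keep
B: has spelt, so not paleo — reject
C: has gelatin, so not vegetarian — out
D: has egg yolk, so not egg-free — no
E: works as a liquid, no egg, no sesame — valid
F: nothing on the exclusion list — OK
G: has sesame seed, so not sesame-free — reject
H: has corn, so not paleo — out
I: has anchovy, so not vegetarian — out
J: has shrimp, so not vegetarian — reject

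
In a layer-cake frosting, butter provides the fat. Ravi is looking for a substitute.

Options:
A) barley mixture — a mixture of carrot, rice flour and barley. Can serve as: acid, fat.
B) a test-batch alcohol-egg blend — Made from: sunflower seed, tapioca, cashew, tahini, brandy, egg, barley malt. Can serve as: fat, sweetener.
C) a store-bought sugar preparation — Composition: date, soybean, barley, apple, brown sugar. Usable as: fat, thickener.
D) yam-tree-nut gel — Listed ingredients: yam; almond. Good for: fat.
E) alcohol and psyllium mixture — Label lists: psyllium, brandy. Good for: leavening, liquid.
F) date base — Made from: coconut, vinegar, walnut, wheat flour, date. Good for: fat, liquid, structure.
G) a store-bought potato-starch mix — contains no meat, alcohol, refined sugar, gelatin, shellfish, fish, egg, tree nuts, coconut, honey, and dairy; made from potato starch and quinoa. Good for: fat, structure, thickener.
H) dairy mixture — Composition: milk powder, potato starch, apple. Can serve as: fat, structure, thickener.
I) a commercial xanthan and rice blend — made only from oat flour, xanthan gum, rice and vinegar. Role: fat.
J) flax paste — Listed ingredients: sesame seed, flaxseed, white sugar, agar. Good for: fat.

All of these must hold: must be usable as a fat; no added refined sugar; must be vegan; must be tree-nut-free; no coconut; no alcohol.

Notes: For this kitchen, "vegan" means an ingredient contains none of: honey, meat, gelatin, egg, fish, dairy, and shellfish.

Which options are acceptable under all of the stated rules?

A: only barley, rice flour and carrot; none excluded — OK
B: has egg, so not vegan; has cashew, so not tree-nut-free (and 1 more) — reject
C: has brown sugar, so not no-added-sugar — out
D: has almond, so not tree-nut-free — reject
E: not usable as a fat; has brandy, so not alcohol-free — no
F: has walnut, so not tree-nut-free; has coconut, so not coconut-free — no
G: no refined sugar, vegan — valid
H: has milk powder, so not vegan — no
I: oat flour and rice etc. — none of it excluded — keep
J: has white sugar, so not no-added-sugar — no

A, G, I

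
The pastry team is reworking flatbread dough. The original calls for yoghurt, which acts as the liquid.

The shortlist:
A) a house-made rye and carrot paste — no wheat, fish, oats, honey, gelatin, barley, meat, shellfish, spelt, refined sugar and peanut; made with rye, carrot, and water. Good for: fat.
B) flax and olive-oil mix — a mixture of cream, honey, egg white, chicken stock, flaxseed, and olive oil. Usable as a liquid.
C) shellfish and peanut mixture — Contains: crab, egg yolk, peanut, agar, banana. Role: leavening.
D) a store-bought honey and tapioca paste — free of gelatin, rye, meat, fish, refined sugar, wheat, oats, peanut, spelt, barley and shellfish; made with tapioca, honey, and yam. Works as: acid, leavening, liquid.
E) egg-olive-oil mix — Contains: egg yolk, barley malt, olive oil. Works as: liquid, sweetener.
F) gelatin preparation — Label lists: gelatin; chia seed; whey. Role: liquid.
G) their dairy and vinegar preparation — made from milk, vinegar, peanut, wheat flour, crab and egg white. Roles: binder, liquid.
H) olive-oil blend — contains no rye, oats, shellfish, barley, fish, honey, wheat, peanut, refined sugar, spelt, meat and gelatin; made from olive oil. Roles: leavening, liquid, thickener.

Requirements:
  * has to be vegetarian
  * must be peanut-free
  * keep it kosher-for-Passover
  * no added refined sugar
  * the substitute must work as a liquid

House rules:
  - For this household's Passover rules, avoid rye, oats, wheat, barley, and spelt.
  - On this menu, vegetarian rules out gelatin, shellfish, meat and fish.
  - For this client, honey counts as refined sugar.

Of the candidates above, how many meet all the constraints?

1

A: not usable as a liquid; has rye, so not kosher-for-Passover — reject
B: has chicken stock, so not vegetarian; has honey, so not no-added-sugar — no
C: not usable as a liquid; has crab, so not vegetarian (and 1 more) — out
D: has honey, so not no-added-sugar — reject
E: has barley malt, so not kosher-for-Passover — out
F: has gelatin, so not vegetarian — out
G: has wheat flour, so not kosher-for-Passover; has crab, so not vegetarian (and 1 more) — reject
H: works as a liquid, vegetarian, no peanut — OK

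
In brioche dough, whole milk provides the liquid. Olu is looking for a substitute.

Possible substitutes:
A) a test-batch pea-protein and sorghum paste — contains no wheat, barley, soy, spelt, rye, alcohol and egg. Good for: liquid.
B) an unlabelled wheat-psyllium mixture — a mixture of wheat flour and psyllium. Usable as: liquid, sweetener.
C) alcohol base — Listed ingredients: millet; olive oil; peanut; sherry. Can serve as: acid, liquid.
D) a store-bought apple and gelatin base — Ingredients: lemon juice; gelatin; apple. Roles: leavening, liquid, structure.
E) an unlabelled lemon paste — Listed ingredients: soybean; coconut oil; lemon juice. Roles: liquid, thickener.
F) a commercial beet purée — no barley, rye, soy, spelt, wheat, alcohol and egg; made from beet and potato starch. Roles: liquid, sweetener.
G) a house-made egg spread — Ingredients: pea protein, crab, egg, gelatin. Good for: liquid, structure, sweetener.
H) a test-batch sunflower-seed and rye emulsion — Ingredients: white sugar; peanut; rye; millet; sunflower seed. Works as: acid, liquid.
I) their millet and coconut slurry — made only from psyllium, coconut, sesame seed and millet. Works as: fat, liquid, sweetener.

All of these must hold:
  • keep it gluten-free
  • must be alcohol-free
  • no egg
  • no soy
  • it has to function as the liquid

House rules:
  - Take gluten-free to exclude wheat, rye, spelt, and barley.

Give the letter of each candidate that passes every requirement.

A: no soy, no egg — keep
B: has wheat flour, so not gluten-free — reject
C: has sherry, so not alcohol-free — out
D: every rule checks out — OK
E: has soybean, so not soy-free — out
F: works as a liquid, gluten-free, no alcohol — valid
G: has egg, so not egg-free — reject
H: has rye, so not gluten-free — reject
I: coconut and sesame seed etc. — none of it excluded — OK

A, D, F, I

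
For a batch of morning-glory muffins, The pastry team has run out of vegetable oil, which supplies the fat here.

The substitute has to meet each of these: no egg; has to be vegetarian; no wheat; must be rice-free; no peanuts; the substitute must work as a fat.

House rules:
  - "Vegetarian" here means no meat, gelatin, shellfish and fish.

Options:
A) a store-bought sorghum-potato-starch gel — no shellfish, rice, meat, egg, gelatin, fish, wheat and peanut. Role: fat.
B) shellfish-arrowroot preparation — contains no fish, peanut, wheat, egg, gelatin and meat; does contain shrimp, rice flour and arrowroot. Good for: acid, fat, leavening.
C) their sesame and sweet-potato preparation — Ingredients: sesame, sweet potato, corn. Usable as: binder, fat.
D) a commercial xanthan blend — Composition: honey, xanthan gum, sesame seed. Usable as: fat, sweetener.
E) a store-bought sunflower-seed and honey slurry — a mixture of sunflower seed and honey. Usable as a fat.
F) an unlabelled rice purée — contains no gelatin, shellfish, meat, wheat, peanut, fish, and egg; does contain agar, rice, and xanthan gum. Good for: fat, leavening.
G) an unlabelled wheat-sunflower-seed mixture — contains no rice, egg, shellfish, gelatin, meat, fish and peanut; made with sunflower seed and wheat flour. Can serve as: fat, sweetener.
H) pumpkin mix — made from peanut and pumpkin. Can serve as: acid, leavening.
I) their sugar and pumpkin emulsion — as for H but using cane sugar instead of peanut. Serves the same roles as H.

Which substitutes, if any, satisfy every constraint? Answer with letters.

A, C, D, E

A: works as a fat, no peanut, vegetarian — OK
B: has shrimp, so not vegetarian; has rice flour, so not rice-free — no
C: no egg, vegetarian — OK
D: only honey, sesame seed and xanthan gum; none excluded — valid
E: vegetarian, no egg — OK
F: has rice, so not rice-free — out
G: has wheat flour, so not wheat-free — out
H: not usable as a fat; has peanut, so not peanut-free — no
I: not usable as a fat — reject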